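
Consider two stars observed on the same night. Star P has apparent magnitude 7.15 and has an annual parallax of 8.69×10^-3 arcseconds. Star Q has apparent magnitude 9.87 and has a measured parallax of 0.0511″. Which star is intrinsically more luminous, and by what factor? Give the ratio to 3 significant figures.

Star P is more luminous, by a factor of 423.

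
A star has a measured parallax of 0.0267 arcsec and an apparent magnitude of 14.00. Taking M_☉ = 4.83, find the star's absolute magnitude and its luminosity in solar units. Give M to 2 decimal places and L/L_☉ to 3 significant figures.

d = 1/p = 1/0.0267″ = 37.45 pc
M = m − 5 log₁₀ d + 5 = 14.00 − 5·1.5735 + 5 = 11.133
M − M_☉ = 11.133 − 4.83 = 6.303
L/L_☉ = 10^(−0.4 × 6.303) = 3.013×10^-3

M ≈ 11.13; L/L_☉ ≈ 3.01×10^-3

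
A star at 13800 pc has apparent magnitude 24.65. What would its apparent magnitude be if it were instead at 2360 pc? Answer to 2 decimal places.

m ≈ 20.82

Flux ∝ 1/d², so Δm = 5 log₁₀(d₂/d₁) = 5 log₁₀(2360/13800) = -3.835
m₂ = m₁ + Δm = 24.65 + (-3.835) = 20.815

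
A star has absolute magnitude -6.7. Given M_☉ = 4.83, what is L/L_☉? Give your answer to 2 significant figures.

L/L_☉ ≈ 41000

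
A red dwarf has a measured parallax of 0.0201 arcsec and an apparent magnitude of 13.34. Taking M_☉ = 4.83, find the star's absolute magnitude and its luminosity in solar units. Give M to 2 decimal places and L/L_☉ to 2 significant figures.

d = 1/p = 1/0.0201″ = 49.75 pc
M = m − 5 log₁₀ d + 5 = 13.34 − 5·1.6968 + 5 = 9.856
M − M_☉ = 9.856 − 4.83 = 5.026
L/L_☉ = 10^(−0.4 × 5.026) = 9.764×10^-3

M ≈ 9.86; L/L_☉ ≈ 9.8×10^-3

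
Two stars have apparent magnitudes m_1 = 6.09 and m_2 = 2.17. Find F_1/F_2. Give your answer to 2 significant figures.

F_1/F_2 ≈ 0.027

Δm = 6.09 − (2.17) = 3.92
Flux ratio = 10^(−0.4 Δm) = 10^(−0.4 × 3.92) = 10^-1.568 = 0.02704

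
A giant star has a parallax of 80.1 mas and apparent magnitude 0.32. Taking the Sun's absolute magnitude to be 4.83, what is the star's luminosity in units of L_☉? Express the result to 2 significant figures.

L/L_☉ ≈ 99

d = 1/p = 1000/80.1 mas = 12.48 pc
M = m − 5 log₁₀ d + 5 = 0.32 − 5·1.0964 + 5 = -0.162
M − M_☉ = -0.162 − 4.83 = -4.992
L/L_☉ = 10^(−0.4 × -4.992) = 99.25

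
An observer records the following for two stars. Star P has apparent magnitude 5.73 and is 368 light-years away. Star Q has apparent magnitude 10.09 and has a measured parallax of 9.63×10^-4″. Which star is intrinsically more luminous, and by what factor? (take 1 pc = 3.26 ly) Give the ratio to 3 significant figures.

Star P: d = 368 ly / 3.26 = 112.9 pc
Star P: M = m − 5 log₁₀ d + 5 = 5.73 − 5·2.0526 + 5 = 0.467
Star Q: d = 1/p = 1/9.63×10^-4″ = 1038 pc
Star Q: M = m − 5 log₁₀ d + 5 = 10.09 − 5·3.0164 + 5 = 0.008
ΔM = M_P − M_Q = 0.467 − (0.008) = 0.459; smaller M is more luminous → Star Q.
L ratio = 10^(0.4 |ΔM|) = 10^0.183 = 1.526

Star Q is more luminous, by a factor of 1.53.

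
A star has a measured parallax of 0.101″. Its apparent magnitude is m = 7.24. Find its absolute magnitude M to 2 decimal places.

d = 1/p = 1/0.101″ = 9.901 pc
5 log₁₀(d/10 pc) = 5 log₁₀(9.901) − 5 = -0.022
M = m − 5 log₁₀(d/10) = 7.24 + 0.022 = 7.262

M ≈ 7.26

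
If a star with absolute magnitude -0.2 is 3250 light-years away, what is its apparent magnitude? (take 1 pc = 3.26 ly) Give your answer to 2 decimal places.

m ≈ 9.79

d = 3250 ly / 3.26 = 996.9 pc
m = M + 5 log₁₀ d − 5 = -0.2 + 5·2.9987 − 5 = 9.793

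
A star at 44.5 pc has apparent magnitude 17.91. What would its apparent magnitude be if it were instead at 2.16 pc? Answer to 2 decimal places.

m ≈ 11.34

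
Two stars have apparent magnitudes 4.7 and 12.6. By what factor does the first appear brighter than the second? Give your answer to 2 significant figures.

Magnitude difference = -7.9
Flux ratio = 10^(−0.4 Δm) = 10^(−0.4 × -7.9) = 10^3.160 = 1445

1400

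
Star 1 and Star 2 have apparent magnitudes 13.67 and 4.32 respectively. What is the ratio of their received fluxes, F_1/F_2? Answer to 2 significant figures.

Δm = 13.67 − (4.32) = 9.35
Flux ratio = 10^(−0.4 Δm) = 10^(−0.4 × 9.35) = 10^-3.740 = 1.820×10^-4

F_1/F_2 ≈ 1.8×10^-4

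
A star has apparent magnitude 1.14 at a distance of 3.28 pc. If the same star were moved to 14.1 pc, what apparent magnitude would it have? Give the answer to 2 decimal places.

m ≈ 4.31

Flux ∝ 1/d², so Δm = 5 log₁₀(d₂/d₁) = 5 log₁₀(14.1/3.28) = 3.167
m₂ = m₁ + Δm = 1.14 + (3.167) = 4.307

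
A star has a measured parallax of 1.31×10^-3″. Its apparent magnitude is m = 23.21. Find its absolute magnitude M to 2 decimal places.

d = 1/p = 1/1.31×10^-3″ = 763.4 pc
5 log₁₀(d/10 pc) = 5 log₁₀(763.4) − 5 = 9.414
M = m − 5 log₁₀(d/10) = 23.21 − 9.414 = 13.796

M ≈ 13.80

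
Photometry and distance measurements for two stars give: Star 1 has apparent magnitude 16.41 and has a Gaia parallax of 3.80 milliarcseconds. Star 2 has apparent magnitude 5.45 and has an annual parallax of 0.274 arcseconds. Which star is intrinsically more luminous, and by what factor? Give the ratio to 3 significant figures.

Star 1: p = 3.80 mas = 3.80×10^-3″ → d = 1/p = 263.2 pc
Star 1: M = m − 5 log₁₀ d + 5 = 16.41 − 5·2.4202 + 5 = 9.309
Star 2: d = 1/p = 1/0.274″ = 3.650 pc
Star 2: M = m − 5 log₁₀ d + 5 = 5.45 − 5·0.5622 + 5 = 7.639
ΔM = M_1 − M_2 = 9.309 − (7.639) = 1.670; smaller M is more luminous → Star 2.
L ratio = 10^(0.4 |ΔM|) = 10^0.668 = 4.657

Star 2 is more luminous, by a factor of 4.66.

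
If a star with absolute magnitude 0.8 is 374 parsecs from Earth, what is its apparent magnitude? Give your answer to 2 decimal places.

m = M + 5 log₁₀ d − 5 = 0.8 + 5·2.5729 − 5 = 8.664

m ≈ 8.66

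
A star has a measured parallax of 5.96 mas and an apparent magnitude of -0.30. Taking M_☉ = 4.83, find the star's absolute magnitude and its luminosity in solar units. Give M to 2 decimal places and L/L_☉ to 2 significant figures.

M ≈ -6.42; L/L_☉ ≈ 32000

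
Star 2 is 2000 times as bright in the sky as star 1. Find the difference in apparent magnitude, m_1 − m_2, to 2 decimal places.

Pogson: Δm = −2.5 log₁₀(ratio) = −2.5 log₁₀(2000) = −2.5 × 3.3010 = -8.253
Star 2 is brighter so has the smaller magnitude: m_1 − m_2 is positive.

m_1 − m_2 ≈ 8.25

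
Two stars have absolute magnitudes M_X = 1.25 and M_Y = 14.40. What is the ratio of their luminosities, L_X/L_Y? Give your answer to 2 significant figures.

L_X/L_Y ≈ 180000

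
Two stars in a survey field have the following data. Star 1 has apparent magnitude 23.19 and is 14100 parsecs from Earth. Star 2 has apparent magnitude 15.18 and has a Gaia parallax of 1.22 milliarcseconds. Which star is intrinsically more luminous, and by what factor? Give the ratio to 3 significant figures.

Star 2 is more luminous, by a factor of 5.41.

Star 1: M = m − 5 log₁₀ d + 5 = 23.19 − 5·4.1492 + 5 = 7.444
Star 2: p = 1.22 mas = 1.22×10^-3″ → d = 1/p = 819.7 pc
Star 2: M = m − 5 log₁₀ d + 5 = 15.18 − 5·2.9136 + 5 = 5.612
ΔM = M_1 − M_2 = 7.444 − (5.612) = 1.832; smaller M is more luminous → Star 2.
L ratio = 10^(0.4 |ΔM|) = 10^0.733 = 5.406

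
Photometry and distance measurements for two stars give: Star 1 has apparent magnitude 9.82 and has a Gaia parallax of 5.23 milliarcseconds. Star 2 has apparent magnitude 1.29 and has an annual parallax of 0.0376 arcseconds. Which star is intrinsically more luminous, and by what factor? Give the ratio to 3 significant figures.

Star 1: p = 5.23 mas = 5.23×10^-3″ → d = 1/p = 191.2 pc
Star 1: M = m − 5 log₁₀ d + 5 = 9.82 − 5·2.2815 + 5 = 3.413
Star 2: d = 1/p = 1/0.0376″ = 26.60 pc
Star 2: M = m − 5 log₁₀ d + 5 = 1.29 − 5·1.4248 + 5 = -0.834
ΔM = M_1 − M_2 = 3.413 − (-0.834) = 4.247; smaller M is more luminous → Star 2.
L ratio = 10^(0.4 |ΔM|) = 10^1.699 = 49.96

Star 2 is more luminous, by a factor of 50.0.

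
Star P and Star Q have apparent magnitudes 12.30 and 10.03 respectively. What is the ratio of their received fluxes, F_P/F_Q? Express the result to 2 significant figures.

F_P/F_Q ≈ 0.12

Δm = 12.30 − (10.03) = 2.27
Flux ratio = 10^(−0.4 Δm) = 10^(−0.4 × 2.27) = 10^-0.908 = 0.1236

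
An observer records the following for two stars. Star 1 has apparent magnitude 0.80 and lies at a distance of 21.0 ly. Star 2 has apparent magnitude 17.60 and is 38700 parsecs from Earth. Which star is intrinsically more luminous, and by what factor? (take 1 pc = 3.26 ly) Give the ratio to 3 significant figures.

Star 2 is more luminous, by a factor of 6.88.

Star 1: d = 21.0 ly / 3.26 = 6.442 pc
Star 1: M = m − 5 log₁₀ d + 5 = 0.80 − 5·0.8090 + 5 = 1.755
Star 2: M = m − 5 log₁₀ d + 5 = 17.60 − 5·4.5877 + 5 = -0.339
ΔM = M_1 − M_2 = 1.755 − (-0.339) = 2.094; smaller M is more luminous → Star 2.
L ratio = 10^(0.4 |ΔM|) = 10^0.837 = 6.877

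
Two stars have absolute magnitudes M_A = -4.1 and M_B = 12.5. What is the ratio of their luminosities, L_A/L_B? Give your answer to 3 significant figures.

ΔM = M_A − M_B = -16.6
L_A/L_B = 10^(−0.4 ΔM) = 10^6.640 = 4.365×10^6

L_A/L_B ≈ 4.37×10^6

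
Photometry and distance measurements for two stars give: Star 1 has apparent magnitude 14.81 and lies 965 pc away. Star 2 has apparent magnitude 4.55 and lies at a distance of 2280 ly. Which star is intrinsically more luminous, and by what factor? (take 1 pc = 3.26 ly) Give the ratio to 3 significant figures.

Star 1: M = m − 5 log₁₀ d + 5 = 14.81 − 5·2.9845 + 5 = 4.887
Star 2: d = 2280 ly / 3.26 = 699.4 pc
Star 2: M = m − 5 log₁₀ d + 5 = 4.55 − 5·2.8447 + 5 = -4.674
ΔM = M_1 − M_2 = 4.887 − (-4.674) = 9.561; smaller M is more luminous → Star 2.
L ratio = 10^(0.4 |ΔM|) = 10^3.824 = 6674

Star 2 is more luminous, by a factor of 6670.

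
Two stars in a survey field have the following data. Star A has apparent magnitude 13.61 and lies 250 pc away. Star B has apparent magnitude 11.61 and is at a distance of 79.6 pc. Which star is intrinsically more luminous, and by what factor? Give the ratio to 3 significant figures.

Star A: M = m − 5 log₁₀ d + 5 = 13.61 − 5·2.3979 + 5 = 6.620
Star B: M = m − 5 log₁₀ d + 5 = 11.61 − 5·1.9009 + 5 = 7.105
ΔM = M_A − M_B = 6.620 − (7.105) = -0.485; smaller M is more luminous → Star A.
L ratio = 10^(0.4 |ΔM|) = 10^0.194 = 1.563

Star A is more luminous, by a factor of 1.56.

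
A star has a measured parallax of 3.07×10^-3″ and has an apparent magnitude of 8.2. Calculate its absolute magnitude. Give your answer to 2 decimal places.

d = 1/p = 1/3.07×10^-3″ = 325.7 pc
5 log₁₀(d/10 pc) = 5 log₁₀(325.7) − 5 = 7.564
M = m − 5 log₁₀(d/10) = 8.2 − 7.564 = 0.636

M ≈ 0.64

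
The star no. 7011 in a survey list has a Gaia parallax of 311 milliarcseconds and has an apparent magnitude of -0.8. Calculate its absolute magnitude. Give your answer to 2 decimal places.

M ≈ 1.66

p = 311 mas = 0.311″ → d = 1/p = 3.215 pc
5 log₁₀(d/10 pc) = 5 log₁₀(3.215) − 5 = -2.464
M = m − 5 log₁₀(d/10) = -0.8 + 2.464 = 1.664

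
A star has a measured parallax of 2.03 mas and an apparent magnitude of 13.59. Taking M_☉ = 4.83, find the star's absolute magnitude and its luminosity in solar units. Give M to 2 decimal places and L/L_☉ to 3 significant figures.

M ≈ 5.13; L/L_☉ ≈ 0.760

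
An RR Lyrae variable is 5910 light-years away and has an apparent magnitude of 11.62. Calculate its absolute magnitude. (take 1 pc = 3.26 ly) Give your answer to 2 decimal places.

d = 5910 ly / 3.26 = 1813 pc
5 log₁₀(d/10 pc) = 5 log₁₀(1813) − 5 = 11.292
M = m − 5 log₁₀(d/10) = 11.62 − 11.292 = 0.328

M ≈ 0.33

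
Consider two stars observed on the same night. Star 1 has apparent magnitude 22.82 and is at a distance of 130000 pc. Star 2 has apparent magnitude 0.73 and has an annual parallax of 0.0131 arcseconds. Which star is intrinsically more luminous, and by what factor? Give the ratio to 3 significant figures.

Star 1: M = m − 5 log₁₀ d + 5 = 22.82 − 5·5.1139 + 5 = 2.250
Star 2: d = 1/p = 1/0.0131″ = 76.34 pc
Star 2: M = m − 5 log₁₀ d + 5 = 0.73 − 5·1.8827 + 5 = -3.684
ΔM = M_1 − M_2 = 2.250 − (-3.684) = 5.934; smaller M is more luminous → Star 2.
L ratio = 10^(0.4 |ΔM|) = 10^2.374 = 236.4

Star 2 is more luminous, by a factor of 236.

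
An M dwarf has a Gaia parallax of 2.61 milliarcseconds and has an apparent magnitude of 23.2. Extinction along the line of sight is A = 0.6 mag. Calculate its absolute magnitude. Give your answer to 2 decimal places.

M ≈ 14.68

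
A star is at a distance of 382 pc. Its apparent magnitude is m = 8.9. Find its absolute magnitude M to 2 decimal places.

M ≈ 0.99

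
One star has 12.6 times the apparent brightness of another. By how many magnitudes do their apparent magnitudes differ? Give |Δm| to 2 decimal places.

|Δm| ≈ 2.75

Pogson: Δm = −2.5 log₁₀(ratio) = −2.5 log₁₀(12.6) = −2.5 × 1.1004 = -2.751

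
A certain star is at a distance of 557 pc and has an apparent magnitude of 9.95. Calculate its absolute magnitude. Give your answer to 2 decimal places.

5 log₁₀(d/10 pc) = 5 log₁₀(557.0) − 5 = 8.729
M = m − 5 log₁₀(d/10) = 9.95 − 8.729 = 1.221

M ≈ 1.22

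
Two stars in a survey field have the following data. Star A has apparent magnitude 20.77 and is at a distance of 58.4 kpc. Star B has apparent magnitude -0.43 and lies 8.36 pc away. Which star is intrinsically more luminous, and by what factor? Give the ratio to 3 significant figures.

Star A: d = 58.4 kpc = 58400 pc
Star A: M = m − 5 log₁₀ d + 5 = 20.77 − 5·4.7664 + 5 = 1.938
Star B: M = m − 5 log₁₀ d + 5 = -0.43 − 5·0.9222 + 5 = -0.041
ΔM = M_A − M_B = 1.938 − (-0.041) = 1.979; smaller M is more luminous → Star B.
L ratio = 10^(0.4 |ΔM|) = 10^0.792 = 6.189

Star B is more luminous, by a factor of 6.19.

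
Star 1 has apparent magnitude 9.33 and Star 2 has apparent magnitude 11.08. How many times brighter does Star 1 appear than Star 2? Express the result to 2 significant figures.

5.0

Magnitude difference = -1.75
Flux ratio = 10^(−0.4 Δm) = 10^(−0.4 × -1.75) = 10^0.700 = 5.012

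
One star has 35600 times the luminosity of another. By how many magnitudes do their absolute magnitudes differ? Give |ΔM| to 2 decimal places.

Pogson: ΔM = −2.5 log₁₀(ratio) = −2.5 log₁₀(35600) = −2.5 × 4.5514 = -11.379

|ΔM| ≈ 11.38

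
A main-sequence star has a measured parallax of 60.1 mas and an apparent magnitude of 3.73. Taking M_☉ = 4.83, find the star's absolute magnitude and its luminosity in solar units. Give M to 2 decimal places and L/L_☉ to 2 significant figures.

d = 1/p = 1000/60.1 mas = 16.64 pc
M = m − 5 log₁₀ d + 5 = 3.73 − 5·1.2211 + 5 = 2.624
M − M_☉ = 2.624 − 4.83 = -2.206
L/L_☉ = 10^(−0.4 × -2.206) = 7.625

M ≈ 2.62; L/L_☉ ≈ 7.6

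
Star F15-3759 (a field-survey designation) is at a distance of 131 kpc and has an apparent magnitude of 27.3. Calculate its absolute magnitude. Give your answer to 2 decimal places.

M ≈ 6.71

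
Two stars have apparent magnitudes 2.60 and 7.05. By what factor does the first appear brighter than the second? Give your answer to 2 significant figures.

Magnitude difference = -4.45
Flux ratio = 10^(−0.4 Δm) = 10^(−0.4 × -4.45) = 10^1.780 = 60.26

60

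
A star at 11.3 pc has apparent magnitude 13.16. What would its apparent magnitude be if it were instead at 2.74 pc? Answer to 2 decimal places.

Flux ∝ 1/d², so Δm = 5 log₁₀(d₂/d₁) = 5 log₁₀(2.74/11.3) = -3.077
m₂ = m₁ + Δm = 13.16 + (-3.077) = 10.083

m ≈ 10.08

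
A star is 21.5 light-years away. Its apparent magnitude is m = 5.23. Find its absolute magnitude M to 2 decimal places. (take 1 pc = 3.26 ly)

M ≈ 6.13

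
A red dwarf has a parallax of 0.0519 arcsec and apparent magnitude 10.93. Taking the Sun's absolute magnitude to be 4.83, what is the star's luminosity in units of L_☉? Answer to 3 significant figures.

d = 1/p = 1/0.0519″ = 19.27 pc
M = m − 5 log₁₀ d + 5 = 10.93 − 5·1.2848 + 5 = 9.506
M − M_☉ = 9.506 − 4.83 = 4.676
L/L_☉ = 10^(−0.4 × 4.676) = 0.01348

L/L_☉ ≈ 0.0135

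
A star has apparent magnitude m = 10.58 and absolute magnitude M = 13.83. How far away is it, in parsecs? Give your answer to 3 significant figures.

d ≈ 2.24 pc

μ = m − M = -3.250
m − M = 5 log₁₀ d − 5
log₁₀ d = (m − M)/5 + 1 = 0.3500
d = 10^0.3500 = 2.239 pc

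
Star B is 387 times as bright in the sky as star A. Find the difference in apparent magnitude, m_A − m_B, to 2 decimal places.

Pogson: Δm = −2.5 log₁₀(ratio) = −2.5 log₁₀(387) = −2.5 × 2.5877 = -6.469
Star B is brighter so has the smaller magnitude: m_A − m_B is positive.

m_A − m_B ≈ 6.47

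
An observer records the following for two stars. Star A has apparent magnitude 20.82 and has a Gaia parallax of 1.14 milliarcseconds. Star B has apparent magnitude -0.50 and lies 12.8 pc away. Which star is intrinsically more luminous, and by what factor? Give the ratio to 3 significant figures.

Star A: p = 1.14 mas = 1.14×10^-3″ → d = 1/p = 877.2 pc
Star A: M = m − 5 log₁₀ d + 5 = 20.82 − 5·2.9431 + 5 = 11.105
Star B: M = m − 5 log₁₀ d + 5 = -0.50 − 5·1.1072 + 5 = -1.036
ΔM = M_A − M_B = 11.105 − (-1.036) = 12.141; smaller M is more luminous → Star B.
L ratio = 10^(0.4 |ΔM|) = 10^4.856 = 71820

Star B is more luminous, by a factor of 71800.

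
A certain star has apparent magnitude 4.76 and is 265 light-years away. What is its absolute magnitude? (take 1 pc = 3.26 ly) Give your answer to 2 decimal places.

d = 265 ly / 3.26 = 81.29 pc
5 log₁₀(d/10 pc) = 5 log₁₀(81.29) − 5 = 4.550
M = m − 5 log₁₀(d/10) = 4.76 − 4.550 = 0.210

M ≈ 0.21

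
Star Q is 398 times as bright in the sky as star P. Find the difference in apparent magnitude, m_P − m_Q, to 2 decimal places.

m_P − m_Q ≈ 6.50

Pogson: Δm = −2.5 log₁₀(ratio) = −2.5 log₁₀(398) = −2.5 × 2.5999 = -6.500
Star Q is brighter so has the smaller magnitude: m_P − m_Q is positive.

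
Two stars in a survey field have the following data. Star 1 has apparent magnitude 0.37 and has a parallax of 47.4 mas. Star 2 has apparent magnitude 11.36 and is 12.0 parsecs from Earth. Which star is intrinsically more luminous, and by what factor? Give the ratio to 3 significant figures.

Star 1 is more luminous, by a factor of 76900.

Star 1: p = 47.4 mas = 0.0474″ → d = 1/p = 21.10 pc
Star 1: M = m − 5 log₁₀ d + 5 = 0.37 − 5·1.3242 + 5 = -1.251
Star 2: M = m − 5 log₁₀ d + 5 = 11.36 − 5·1.0792 + 5 = 10.964
ΔM = M_1 − M_2 = -1.251 − (10.964) = -12.215; smaller M is more luminous → Star 1.
L ratio = 10^(0.4 |ΔM|) = 10^4.886 = 76930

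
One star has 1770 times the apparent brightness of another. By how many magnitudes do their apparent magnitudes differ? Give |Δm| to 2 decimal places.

|Δm| ≈ 8.12

Pogson: Δm = −2.5 log₁₀(ratio) = −2.5 log₁₀(1770) = −2.5 × 3.2480 = -8.120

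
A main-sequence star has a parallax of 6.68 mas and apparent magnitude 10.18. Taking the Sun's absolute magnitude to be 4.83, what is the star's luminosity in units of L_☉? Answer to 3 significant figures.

d = 1/p = 1000/6.68 mas = 149.7 pc
M = m − 5 log₁₀ d + 5 = 10.18 − 5·2.1752 + 5 = 4.304
M − M_☉ = 4.304 − 4.83 = -0.526
L/L_☉ = 10^(−0.4 × -0.526) = 1.623

L/L_☉ ≈ 1.62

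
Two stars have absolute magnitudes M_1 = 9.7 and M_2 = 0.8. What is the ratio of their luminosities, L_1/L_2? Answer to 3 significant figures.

ΔM = M_1 − M_2 = 8.9
L_1/L_2 = 10^(−0.4 ΔM) = 10^-3.560 = 2.754×10^-4

L_1/L_2 ≈ 2.75×10^-4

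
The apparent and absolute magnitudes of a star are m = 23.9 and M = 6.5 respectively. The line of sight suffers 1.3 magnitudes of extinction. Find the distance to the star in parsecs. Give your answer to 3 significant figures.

d ≈ 16600 pc

m − M = 5 log₁₀(d/10 pc) + A  ⇒  23.9 − (6.5) − 1.3 = 5 log₁₀(d/10)
16.100 = 5 log₁₀(d/10)
log₁₀ d = (m − M − A)/5 + 1 = 4.2200
d = 10^4.2200 = 16600 pc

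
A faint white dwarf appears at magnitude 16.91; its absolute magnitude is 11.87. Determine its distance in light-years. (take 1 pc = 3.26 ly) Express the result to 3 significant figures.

μ = m − M = 5.040
m − M = 5 log₁₀ d − 5
log₁₀ d = (m − M)/5 + 1 = 2.0080
d = 10^2.0080 = 101.9 pc
= 332.1 ly

d ≈ 332 ly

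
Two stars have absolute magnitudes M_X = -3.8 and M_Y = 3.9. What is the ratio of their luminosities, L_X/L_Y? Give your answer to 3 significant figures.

L_X/L_Y ≈ 1200

ΔM = M_X − M_Y = -7.7
L_X/L_Y = 10^(−0.4 ΔM) = 10^3.080 = 1202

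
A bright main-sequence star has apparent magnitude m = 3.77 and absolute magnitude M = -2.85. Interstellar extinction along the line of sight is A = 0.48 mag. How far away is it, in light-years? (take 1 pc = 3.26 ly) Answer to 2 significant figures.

m − M = 5 log₁₀(d/10 pc) + A  ⇒  3.77 − (-2.85) − 0.48 = 5 log₁₀(d/10)
6.140 = 5 log₁₀(d/10)
log₁₀ d = (m − M − A)/5 + 1 = 2.2280
d = 10^2.2280 = 169.0 pc
= 551.1 ly

d ≈ 550 ly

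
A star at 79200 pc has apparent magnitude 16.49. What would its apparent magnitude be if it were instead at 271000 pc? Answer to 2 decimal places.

Flux ∝ 1/d², so Δm = 5 log₁₀(d₂/d₁) = 5 log₁₀(271000/79200) = 2.671
m₂ = m₁ + Δm = 16.49 + (2.671) = 19.161

m ≈ 19.16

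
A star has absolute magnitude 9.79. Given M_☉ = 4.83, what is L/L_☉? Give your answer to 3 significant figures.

M − M_☉ = 9.79 − 4.83 = 4.960
L/L_☉ = 10^(−0.4 (M − M_☉)) = 10^-1.984 = 0.01038

L/L_☉ ≈ 0.0104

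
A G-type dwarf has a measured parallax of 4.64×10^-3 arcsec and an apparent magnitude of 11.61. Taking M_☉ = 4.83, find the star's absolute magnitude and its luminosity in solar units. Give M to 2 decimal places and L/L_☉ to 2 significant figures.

d = 1/p = 1/4.64×10^-3″ = 215.5 pc
M = m − 5 log₁₀ d + 5 = 11.61 − 5·2.3335 + 5 = 4.943
M − M_☉ = 4.943 − 4.83 = 0.113
L/L_☉ = 10^(−0.4 × 0.113) = 0.9015

M ≈ 4.94; L/L_☉ ≈ 0.90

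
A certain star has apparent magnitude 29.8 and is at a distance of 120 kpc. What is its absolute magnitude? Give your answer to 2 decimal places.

d = 120 kpc = 120000 pc
5 log₁₀(d/10 pc) = 5 log₁₀(120000) − 5 = 20.396
M = m − 5 log₁₀(d/10) = 29.8 − 20.396 = 9.404

M ≈ 9.40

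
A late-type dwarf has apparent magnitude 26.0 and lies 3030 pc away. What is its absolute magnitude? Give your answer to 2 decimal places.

M ≈ 13.59

5 log₁₀(d/10 pc) = 5 log₁₀(3030) − 5 = 12.407
M = m − 5 log₁₀(d/10) = 26.0 − 12.407 = 13.593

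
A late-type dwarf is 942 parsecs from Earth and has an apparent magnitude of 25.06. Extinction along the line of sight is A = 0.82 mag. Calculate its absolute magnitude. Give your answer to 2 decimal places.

5 log₁₀(d/10 pc) = 5 log₁₀(942.0) − 5 = 9.870
M = m − 5 log₁₀(d/10) − A = 25.06 − 9.870 − 0.82 = 14.370

M ≈ 14.37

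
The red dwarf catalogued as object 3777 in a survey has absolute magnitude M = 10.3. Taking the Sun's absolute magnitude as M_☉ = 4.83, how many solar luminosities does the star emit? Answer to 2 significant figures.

M − M_☉ = 10.3 − 4.83 = 5.470
L/L_☉ = 10^(−0.4 (M − M_☉)) = 10^-2.188 = 6.486×10^-3

L/L_☉ ≈ 6.5×10^-3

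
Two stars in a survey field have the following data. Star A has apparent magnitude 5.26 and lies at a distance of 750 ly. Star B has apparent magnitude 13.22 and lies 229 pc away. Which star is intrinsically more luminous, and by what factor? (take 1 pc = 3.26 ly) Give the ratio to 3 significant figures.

Star A is more luminous, by a factor of 1540.

Star A: d = 750 ly / 3.26 = 230.1 pc
Star A: M = m − 5 log₁₀ d + 5 = 5.26 − 5·2.3618 + 5 = -1.549
Star B: M = m − 5 log₁₀ d + 5 = 13.22 − 5·2.3598 + 5 = 6.421
ΔM = M_A − M_B = -1.549 − (6.421) = -7.970; smaller M is more luminous → Star A.
L ratio = 10^(0.4 |ΔM|) = 10^3.188 = 1542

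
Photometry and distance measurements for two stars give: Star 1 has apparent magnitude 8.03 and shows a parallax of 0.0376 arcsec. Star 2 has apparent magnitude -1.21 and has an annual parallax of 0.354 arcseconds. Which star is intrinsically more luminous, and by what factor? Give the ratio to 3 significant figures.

Star 1: d = 1/p = 1/0.0376″ = 26.60 pc
Star 1: M = m − 5 log₁₀ d + 5 = 8.03 − 5·1.4248 + 5 = 5.906
Star 2: d = 1/p = 1/0.354″ = 2.825 pc
Star 2: M = m − 5 log₁₀ d + 5 = -1.21 − 5·0.4510 + 5 = 1.535
ΔM = M_1 − M_2 = 5.906 − (1.535) = 4.371; smaller M is more luminous → Star 2.
L ratio = 10^(0.4 |ΔM|) = 10^1.748 = 56.02

Star 2 is more luminous, by a factor of 56.0.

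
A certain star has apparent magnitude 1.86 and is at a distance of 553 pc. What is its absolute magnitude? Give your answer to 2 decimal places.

5 log₁₀(d/10 pc) = 5 log₁₀(553.0) − 5 = 8.714
M = m − 5 log₁₀(d/10) = 1.86 − 8.714 = -6.854

M ≈ -6.85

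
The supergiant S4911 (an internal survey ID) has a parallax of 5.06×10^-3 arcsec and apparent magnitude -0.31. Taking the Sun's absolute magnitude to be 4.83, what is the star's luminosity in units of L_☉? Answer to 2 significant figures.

d = 1/p = 1/5.06×10^-3″ = 197.6 pc
M = m − 5 log₁₀ d + 5 = -0.31 − 5·2.2958 + 5 = -6.789
M − M_☉ = -6.789 − 4.83 = -11.619
L/L_☉ = 10^(−0.4 × -11.619) = 44430

L/L_☉ ≈ 44000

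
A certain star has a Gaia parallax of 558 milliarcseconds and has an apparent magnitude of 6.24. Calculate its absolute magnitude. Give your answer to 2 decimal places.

M ≈ 9.97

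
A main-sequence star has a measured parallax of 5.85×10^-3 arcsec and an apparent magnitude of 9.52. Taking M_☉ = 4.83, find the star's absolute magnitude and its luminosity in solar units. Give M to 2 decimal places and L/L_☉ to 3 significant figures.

M ≈ 3.36; L/L_☉ ≈ 3.89

d = 1/p = 1/5.85×10^-3″ = 170.9 pc
M = m − 5 log₁₀ d + 5 = 9.52 − 5·2.2328 + 5 = 3.356
M − M_☉ = 3.356 − 4.83 = -1.474
L/L_☉ = 10^(−0.4 × -1.474) = 3.888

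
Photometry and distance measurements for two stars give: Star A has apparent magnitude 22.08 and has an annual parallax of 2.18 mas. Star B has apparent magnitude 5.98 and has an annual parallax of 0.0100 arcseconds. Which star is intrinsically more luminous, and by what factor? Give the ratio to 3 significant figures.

Star B is more luminous, by a factor of 131000.

Star A: p = 2.18 mas = 2.18×10^-3″ → d = 1/p = 458.7 pc
Star A: M = m − 5 log₁₀ d + 5 = 22.08 − 5·2.6615 + 5 = 13.772
Star B: d = 1/p = 1/0.0100″ = 100.0 pc
Star B: M = m − 5 log₁₀ d + 5 = 5.98 − 5·2.0000 + 5 = 0.980
ΔM = M_A − M_B = 13.772 − (0.980) = 12.792; smaller M is more luminous → Star B.
L ratio = 10^(0.4 |ΔM|) = 10^5.117 = 130900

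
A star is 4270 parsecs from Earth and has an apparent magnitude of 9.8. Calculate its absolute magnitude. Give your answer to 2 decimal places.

M ≈ -3.35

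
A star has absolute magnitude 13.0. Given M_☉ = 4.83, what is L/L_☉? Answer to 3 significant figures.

L/L_☉ ≈ 5.40×10^-4

M − M_☉ = 13.0 − 4.83 = 8.170
L/L_☉ = 10^(−0.4 (M − M_☉)) = 10^-3.268 = 5.395×10^-4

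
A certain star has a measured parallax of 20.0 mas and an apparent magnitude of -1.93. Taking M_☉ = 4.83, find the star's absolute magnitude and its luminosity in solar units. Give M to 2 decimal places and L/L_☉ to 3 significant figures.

M ≈ -5.42; L/L_☉ ≈ 12600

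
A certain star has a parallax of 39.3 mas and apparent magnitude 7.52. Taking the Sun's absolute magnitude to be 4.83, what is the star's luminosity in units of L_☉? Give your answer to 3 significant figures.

d = 1/p = 1000/39.3 mas = 25.45 pc
M = m − 5 log₁₀ d + 5 = 7.52 − 5·1.4056 + 5 = 5.492
M − M_☉ = 5.492 − 4.83 = 0.662
L/L_☉ = 10^(−0.4 × 0.662) = 0.5435

L/L_☉ ≈ 0.544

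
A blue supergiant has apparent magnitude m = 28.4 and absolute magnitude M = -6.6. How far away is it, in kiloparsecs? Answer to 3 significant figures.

d ≈ 100000 kpc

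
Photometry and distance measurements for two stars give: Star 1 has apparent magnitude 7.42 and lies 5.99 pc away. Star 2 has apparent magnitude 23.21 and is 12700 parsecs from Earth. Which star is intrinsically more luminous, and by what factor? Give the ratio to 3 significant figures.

Star 1: M = m − 5 log₁₀ d + 5 = 7.42 − 5·0.7774 + 5 = 8.533
Star 2: M = m − 5 log₁₀ d + 5 = 23.21 − 5·4.1038 + 5 = 7.691
ΔM = M_1 − M_2 = 8.533 − (7.691) = 0.842; smaller M is more luminous → Star 2.
L ratio = 10^(0.4 |ΔM|) = 10^0.337 = 2.171

Star 2 is more luminous, by a factor of 2.17.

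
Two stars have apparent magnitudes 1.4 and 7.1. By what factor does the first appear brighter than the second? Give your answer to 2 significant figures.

Magnitude difference = -5.7
Flux ratio = 10^(−0.4 Δm) = 10^(−0.4 × -5.7) = 10^2.280 = 190.5

190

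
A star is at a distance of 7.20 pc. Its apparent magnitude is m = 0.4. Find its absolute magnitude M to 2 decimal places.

5 log₁₀(d/10 pc) = 5 log₁₀(7.200) − 5 = -0.713
M = m − 5 log₁₀(d/10) = 0.4 + 0.713 = 1.113

M ≈ 1.11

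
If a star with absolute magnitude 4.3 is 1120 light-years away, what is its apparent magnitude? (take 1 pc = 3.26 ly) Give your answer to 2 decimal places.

m ≈ 11.98

d = 1120 ly / 3.26 = 343.6 pc
m = M + 5 log₁₀ d − 5 = 4.3 + 5·2.5360 − 5 = 11.980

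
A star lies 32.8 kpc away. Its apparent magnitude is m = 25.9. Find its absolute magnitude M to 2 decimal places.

M ≈ 8.32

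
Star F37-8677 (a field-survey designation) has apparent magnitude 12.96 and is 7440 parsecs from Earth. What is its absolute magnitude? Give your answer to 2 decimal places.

M ≈ -1.40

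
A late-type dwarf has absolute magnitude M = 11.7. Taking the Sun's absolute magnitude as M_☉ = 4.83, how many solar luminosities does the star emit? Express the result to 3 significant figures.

L/L_☉ ≈ 1.79×10^-3

M − M_☉ = 11.7 − 4.83 = 6.870
L/L_☉ = 10^(−0.4 (M − M_☉)) = 10^-2.748 = 1.786×10^-3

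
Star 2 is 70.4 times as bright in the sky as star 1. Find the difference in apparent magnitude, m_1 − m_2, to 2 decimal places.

m_1 − m_2 ≈ 4.62

Pogson: Δm = −2.5 log₁₀(ratio) = −2.5 log₁₀(70.4) = −2.5 × 1.8476 = -4.619
Star 2 is brighter so has the smaller magnitude: m_1 − m_2 is positive.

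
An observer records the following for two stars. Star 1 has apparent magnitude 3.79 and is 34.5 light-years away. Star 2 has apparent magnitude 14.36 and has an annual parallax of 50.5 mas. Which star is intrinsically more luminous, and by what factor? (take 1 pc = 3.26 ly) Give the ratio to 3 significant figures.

Star 1 is more luminous, by a factor of 4830.

Star 1: d = 34.5 ly / 3.26 = 10.58 pc
Star 1: M = m − 5 log₁₀ d + 5 = 3.79 − 5·1.0246 + 5 = 3.667
Star 2: p = 50.5 mas = 0.0505″ → d = 1/p = 19.80 pc
Star 2: M = m − 5 log₁₀ d + 5 = 14.36 − 5·1.2967 + 5 = 12.876
ΔM = M_1 − M_2 = 3.667 − (12.876) = -9.209; smaller M is more luminous → Star 1.
L ratio = 10^(0.4 |ΔM|) = 10^3.684 = 4828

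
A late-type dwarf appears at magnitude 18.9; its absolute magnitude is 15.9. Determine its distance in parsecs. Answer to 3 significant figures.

d ≈ 39.8 pc

μ = m − M = 3.000
m − M = 5 log₁₀ d − 5
log₁₀ d = (m − M)/5 + 1 = 1.6000
d = 10^1.6000 = 39.81 pc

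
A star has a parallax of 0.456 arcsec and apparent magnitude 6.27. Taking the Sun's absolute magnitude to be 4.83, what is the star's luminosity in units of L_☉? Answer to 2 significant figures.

d = 1/p = 1/0.456″ = 2.193 pc
M = m − 5 log₁₀ d + 5 = 6.27 − 5·0.3410 + 5 = 9.565
M − M_☉ = 9.565 − 4.83 = 4.735
L/L_☉ = 10^(−0.4 × 4.735) = 0.01277

L/L_☉ ≈ 0.013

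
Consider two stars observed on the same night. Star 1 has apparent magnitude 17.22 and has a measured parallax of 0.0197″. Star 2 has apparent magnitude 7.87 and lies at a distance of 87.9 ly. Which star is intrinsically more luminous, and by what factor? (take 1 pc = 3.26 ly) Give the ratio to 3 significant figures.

Star 2 is more luminous, by a factor of 1550.

Star 1: d = 1/p = 1/0.0197″ = 50.76 pc
Star 1: M = m − 5 log₁₀ d + 5 = 17.22 − 5·1.7055 + 5 = 13.692
Star 2: d = 87.9 ly / 3.26 = 26.96 pc
Star 2: M = m − 5 log₁₀ d + 5 = 7.87 − 5·1.4308 + 5 = 5.716
ΔM = M_1 − M_2 = 13.692 − (5.716) = 7.976; smaller M is more luminous → Star 2.
L ratio = 10^(0.4 |ΔM|) = 10^3.190 = 1551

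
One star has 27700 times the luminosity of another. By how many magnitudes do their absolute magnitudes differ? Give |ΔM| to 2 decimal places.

Pogson: ΔM = −2.5 log₁₀(ratio) = −2.5 log₁₀(27700) = −2.5 × 4.4425 = -11.106

|ΔM| ≈ 11.11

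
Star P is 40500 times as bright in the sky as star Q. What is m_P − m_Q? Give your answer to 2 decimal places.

Pogson: Δm = −2.5 log₁₀(ratio) = −2.5 log₁₀(40500) = −2.5 × 4.6075 = -11.519
Star P is brighter, so it has the smaller magnitude: the difference is negative.

m_P − m_Q ≈ -11.52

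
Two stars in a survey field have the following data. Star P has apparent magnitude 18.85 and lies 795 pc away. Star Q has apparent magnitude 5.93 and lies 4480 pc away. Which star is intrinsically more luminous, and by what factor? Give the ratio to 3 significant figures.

Star Q is more luminous, by a factor of 4.68×10^6.

Star P: M = m − 5 log₁₀ d + 5 = 18.85 − 5·2.9004 + 5 = 9.348
Star Q: M = m − 5 log₁₀ d + 5 = 5.93 − 5·3.6513 + 5 = -7.326
ΔM = M_P − M_Q = 9.348 − (-7.326) = 16.675; smaller M is more luminous → Star Q.
L ratio = 10^(0.4 |ΔM|) = 10^6.670 = 4.675×10^6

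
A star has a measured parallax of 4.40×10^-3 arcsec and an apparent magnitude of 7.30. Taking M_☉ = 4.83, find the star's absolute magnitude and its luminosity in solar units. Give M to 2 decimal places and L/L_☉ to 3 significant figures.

M ≈ 0.52; L/L_☉ ≈ 53.1

d = 1/p = 1/4.40×10^-3″ = 227.3 pc
M = m − 5 log₁₀ d + 5 = 7.30 − 5·2.3565 + 5 = 0.517
M − M_☉ = 0.517 − 4.83 = -4.313
L/L_☉ = 10^(−0.4 × -4.313) = 53.10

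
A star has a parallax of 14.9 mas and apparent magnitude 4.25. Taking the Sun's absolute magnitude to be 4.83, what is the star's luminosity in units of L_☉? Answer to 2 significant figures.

L/L_☉ ≈ 77

d = 1/p = 1000/14.9 mas = 67.11 pc
M = m − 5 log₁₀ d + 5 = 4.25 − 5·1.8268 + 5 = 0.116
M − M_☉ = 0.116 − 4.83 = -4.714
L/L_☉ = 10^(−0.4 × -4.714) = 76.85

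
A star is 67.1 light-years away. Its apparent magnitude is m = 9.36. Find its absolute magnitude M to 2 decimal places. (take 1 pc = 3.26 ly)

M ≈ 7.79

d = 67.1 ly / 3.26 = 20.58 pc
5 log₁₀(d/10 pc) = 5 log₁₀(20.58) − 5 = 1.568
M = m − 5 log₁₀(d/10) = 9.36 − 1.568 = 7.792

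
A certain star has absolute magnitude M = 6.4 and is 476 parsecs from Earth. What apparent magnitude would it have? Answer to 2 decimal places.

m = M + 5 log₁₀ d − 5 = 6.4 + 5·2.6776 − 5 = 14.788

m ≈ 14.79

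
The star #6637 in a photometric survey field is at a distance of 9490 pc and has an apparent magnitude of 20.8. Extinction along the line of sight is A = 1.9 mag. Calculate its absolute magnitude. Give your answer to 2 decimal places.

5 log₁₀(d/10 pc) = 5 log₁₀(9490) − 5 = 14.886
M = m − 5 log₁₀(d/10) − A = 20.8 − 14.886 − 1.9 = 4.014

M ≈ 4.01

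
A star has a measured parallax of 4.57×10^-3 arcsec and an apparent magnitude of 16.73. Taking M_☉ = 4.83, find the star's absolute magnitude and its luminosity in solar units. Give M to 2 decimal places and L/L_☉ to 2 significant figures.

M ≈ 10.03; L/L_☉ ≈ 8.3×10^-3

d = 1/p = 1/4.57×10^-3″ = 218.8 pc
M = m − 5 log₁₀ d + 5 = 16.73 − 5·2.3401 + 5 = 10.030
M − M_☉ = 10.030 − 4.83 = 5.200
L/L_☉ = 10^(−0.4 × 5.200) = 8.321×10^-3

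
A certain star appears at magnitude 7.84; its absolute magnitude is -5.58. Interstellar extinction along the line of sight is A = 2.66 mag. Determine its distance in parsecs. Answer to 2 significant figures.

d ≈ 1400 pc

m − M = 5 log₁₀(d/10 pc) + A  ⇒  7.84 − (-5.58) − 2.66 = 5 log₁₀(d/10)
10.760 = 5 log₁₀(d/10)
log₁₀ d = (m − M − A)/5 + 1 = 3.1520
d = 10^3.1520 = 1419 pc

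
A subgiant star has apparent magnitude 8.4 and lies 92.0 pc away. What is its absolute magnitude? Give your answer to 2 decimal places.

5 log₁₀(d/10 pc) = 5 log₁₀(92.00) − 5 = 4.819
M = m − 5 log₁₀(d/10) = 8.4 − 4.819 = 3.581

M ≈ 3.58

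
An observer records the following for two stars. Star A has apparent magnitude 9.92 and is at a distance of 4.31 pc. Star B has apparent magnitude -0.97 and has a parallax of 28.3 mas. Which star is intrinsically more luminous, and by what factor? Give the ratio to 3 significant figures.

Star A: M = m − 5 log₁₀ d + 5 = 9.92 − 5·0.6345 + 5 = 11.748
Star B: p = 28.3 mas = 0.0283″ → d = 1/p = 35.34 pc
Star B: M = m − 5 log₁₀ d + 5 = -0.97 − 5·1.5482 + 5 = -3.711
ΔM = M_A − M_B = 11.748 − (-3.711) = 15.459; smaller M is more luminous → Star B.
L ratio = 10^(0.4 |ΔM|) = 10^6.183 = 1.526×10^6

Star B is more luminous, by a factor of 1.53×10^6.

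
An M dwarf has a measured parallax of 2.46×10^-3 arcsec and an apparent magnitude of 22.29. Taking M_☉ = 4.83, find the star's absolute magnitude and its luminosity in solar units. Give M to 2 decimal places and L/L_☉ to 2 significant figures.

M ≈ 14.24; L/L_☉ ≈ 1.7×10^-4

d = 1/p = 1/2.46×10^-3″ = 406.5 pc
M = m − 5 log₁₀ d + 5 = 22.29 − 5·2.6091 + 5 = 14.245
M − M_☉ = 14.245 − 4.83 = 9.415
L/L_☉ = 10^(−0.4 × 9.415) = 1.714×10^-4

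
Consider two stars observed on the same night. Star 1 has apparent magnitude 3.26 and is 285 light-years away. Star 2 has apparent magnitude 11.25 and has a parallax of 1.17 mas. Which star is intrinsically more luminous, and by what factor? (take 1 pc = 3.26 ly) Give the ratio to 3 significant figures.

Star 1: d = 285 ly / 3.26 = 87.42 pc
Star 1: M = m − 5 log₁₀ d + 5 = 3.26 − 5·1.9416 + 5 = -1.448
Star 2: p = 1.17 mas = 1.17×10^-3″ → d = 1/p = 854.7 pc
Star 2: M = m − 5 log₁₀ d + 5 = 11.25 − 5·2.9318 + 5 = 1.591
ΔM = M_1 − M_2 = -1.448 − (1.591) = -3.039; smaller M is more luminous → Star 1.
L ratio = 10^(0.4 |ΔM|) = 10^1.216 = 16.43

Star 1 is more luminous, by a factor of 16.4.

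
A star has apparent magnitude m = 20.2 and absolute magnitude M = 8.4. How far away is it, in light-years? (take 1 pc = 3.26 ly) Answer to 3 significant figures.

Distance modulus: m − M = 20.2 − (8.4) = 11.800
m − M = 5 log₁₀ d − 5
log₁₀ d = (m − M)/5 + 1 = 3.3600
d = 10^3.3600 = 2291 pc
= 7468 ly

d ≈ 7470 ly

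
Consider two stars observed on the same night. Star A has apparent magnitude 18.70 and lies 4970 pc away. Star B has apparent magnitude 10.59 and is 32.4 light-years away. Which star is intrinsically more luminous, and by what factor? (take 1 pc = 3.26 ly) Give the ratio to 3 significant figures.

Star A is more luminous, by a factor of 143.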